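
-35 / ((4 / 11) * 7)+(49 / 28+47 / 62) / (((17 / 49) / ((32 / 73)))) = -10.58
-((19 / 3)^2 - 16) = -217 / 9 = -24.11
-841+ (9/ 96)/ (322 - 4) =-2852671/ 3392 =-841.00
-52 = -52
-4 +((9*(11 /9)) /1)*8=84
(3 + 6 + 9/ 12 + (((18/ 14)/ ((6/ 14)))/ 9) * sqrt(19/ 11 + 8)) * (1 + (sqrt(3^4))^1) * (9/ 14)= 15 * sqrt(1177)/ 77 + 1755/ 28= 69.36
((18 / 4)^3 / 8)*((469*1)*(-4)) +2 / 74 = -12650321 / 592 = -21368.79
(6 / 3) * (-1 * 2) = -4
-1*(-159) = 159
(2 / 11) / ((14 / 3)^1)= 3 / 77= 0.04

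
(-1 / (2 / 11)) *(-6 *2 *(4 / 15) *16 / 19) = 1408 / 95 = 14.82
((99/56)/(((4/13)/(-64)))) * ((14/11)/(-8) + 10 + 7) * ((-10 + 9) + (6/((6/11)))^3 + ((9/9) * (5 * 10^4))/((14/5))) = -5822137035/49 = -118819123.16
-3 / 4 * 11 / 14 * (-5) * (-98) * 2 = -1155 / 2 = -577.50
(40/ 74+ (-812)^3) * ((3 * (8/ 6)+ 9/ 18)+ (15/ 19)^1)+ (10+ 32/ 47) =-93569375173520/ 33041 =-2831917168.78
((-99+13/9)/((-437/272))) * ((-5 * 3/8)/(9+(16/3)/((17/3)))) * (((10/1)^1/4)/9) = -3.18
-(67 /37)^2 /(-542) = 4489 /741998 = 0.01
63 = 63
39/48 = 13/16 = 0.81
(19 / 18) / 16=19 / 288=0.07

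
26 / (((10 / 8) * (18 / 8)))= 416 / 45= 9.24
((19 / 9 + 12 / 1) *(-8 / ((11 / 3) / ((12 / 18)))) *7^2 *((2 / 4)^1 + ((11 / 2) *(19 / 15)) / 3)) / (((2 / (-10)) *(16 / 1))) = 790321 / 891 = 887.00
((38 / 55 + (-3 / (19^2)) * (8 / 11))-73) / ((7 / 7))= -1435817 / 19855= -72.32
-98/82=-49/41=-1.20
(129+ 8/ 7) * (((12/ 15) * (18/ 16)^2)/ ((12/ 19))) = 467343/ 2240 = 208.64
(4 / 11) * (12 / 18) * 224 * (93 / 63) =7936 / 99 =80.16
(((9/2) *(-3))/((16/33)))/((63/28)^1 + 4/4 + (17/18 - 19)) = 8019/4264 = 1.88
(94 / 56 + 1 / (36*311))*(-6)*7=-70.50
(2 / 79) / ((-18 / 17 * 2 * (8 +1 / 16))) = -136 / 91719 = -0.00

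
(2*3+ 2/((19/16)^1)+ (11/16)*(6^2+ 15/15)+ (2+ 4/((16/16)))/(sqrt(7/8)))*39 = 468*sqrt(14)/7+ 392691/304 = 1541.90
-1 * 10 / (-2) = 5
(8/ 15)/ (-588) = -2/ 2205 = -0.00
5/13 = 0.38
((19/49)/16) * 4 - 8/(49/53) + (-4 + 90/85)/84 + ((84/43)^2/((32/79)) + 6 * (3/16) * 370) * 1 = 1927180666/4620651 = 417.08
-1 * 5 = -5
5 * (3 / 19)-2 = -23 / 19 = -1.21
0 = 0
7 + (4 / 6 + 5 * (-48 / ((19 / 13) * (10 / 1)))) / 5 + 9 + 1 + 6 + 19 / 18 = 35747 / 1710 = 20.90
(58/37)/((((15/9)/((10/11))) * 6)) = 58/407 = 0.14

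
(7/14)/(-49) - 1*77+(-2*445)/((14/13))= -88537/98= -903.44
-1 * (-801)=801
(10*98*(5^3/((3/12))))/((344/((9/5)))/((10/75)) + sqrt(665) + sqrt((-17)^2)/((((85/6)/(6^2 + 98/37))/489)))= 145573312080000/7163494173319-6037290000*sqrt(665)/7163494173319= 20.30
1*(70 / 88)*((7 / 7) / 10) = 0.08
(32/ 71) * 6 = 2.70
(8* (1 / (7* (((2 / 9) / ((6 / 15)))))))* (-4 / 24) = -12 / 35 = -0.34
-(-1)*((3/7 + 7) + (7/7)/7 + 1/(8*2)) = 855/112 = 7.63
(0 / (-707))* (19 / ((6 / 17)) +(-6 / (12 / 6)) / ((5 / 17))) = 0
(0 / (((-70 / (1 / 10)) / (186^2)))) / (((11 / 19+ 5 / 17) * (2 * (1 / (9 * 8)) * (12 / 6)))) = 0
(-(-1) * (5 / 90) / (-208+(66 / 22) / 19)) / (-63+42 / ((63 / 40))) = 19 / 2582646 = 0.00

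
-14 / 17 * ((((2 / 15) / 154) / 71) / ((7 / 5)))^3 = -2 / 3674988524024433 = -0.00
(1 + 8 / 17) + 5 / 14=435 / 238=1.83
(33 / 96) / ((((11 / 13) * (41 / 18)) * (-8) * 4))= -117 / 20992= -0.01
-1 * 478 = -478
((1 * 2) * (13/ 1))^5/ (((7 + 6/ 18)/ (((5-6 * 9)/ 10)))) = -7938919.42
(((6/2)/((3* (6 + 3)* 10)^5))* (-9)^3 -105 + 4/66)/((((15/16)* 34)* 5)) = -757358100011/1150225312500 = -0.66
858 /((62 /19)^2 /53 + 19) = 5472038 /122457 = 44.69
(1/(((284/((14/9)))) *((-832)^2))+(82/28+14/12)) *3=25360318513/2064211968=12.29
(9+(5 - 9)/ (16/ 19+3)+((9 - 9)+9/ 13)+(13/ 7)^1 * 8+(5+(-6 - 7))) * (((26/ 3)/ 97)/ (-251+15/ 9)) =-51511/ 9269029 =-0.01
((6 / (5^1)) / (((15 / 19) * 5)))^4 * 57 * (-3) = -356558256 / 244140625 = -1.46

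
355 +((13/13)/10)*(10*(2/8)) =1421/4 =355.25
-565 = -565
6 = 6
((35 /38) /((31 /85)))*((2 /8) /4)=2975 /18848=0.16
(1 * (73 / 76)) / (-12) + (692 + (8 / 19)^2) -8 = 684.10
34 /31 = 1.10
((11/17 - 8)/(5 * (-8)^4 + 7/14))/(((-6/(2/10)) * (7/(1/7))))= 25/102361539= 0.00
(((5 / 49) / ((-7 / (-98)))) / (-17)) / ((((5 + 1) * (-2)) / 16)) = 40 / 357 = 0.11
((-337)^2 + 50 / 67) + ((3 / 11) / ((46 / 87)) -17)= 3849682691 / 33902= 113553.26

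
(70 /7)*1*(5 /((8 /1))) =25 /4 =6.25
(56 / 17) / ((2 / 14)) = 392 / 17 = 23.06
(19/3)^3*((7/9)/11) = 48013/2673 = 17.96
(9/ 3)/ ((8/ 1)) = 3/ 8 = 0.38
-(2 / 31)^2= -4 / 961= -0.00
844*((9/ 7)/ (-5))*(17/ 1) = -129132/ 35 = -3689.49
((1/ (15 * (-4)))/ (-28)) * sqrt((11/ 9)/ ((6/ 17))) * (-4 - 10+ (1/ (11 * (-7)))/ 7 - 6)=-10781 * sqrt(1122)/ 16299360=-0.02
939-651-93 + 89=284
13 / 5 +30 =163 / 5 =32.60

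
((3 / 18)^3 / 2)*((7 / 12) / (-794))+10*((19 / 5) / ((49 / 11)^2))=18925792601 / 9882746496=1.92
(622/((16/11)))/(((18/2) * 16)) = 3421/1152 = 2.97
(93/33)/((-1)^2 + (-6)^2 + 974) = 31/11121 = 0.00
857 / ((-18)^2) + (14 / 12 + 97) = 32663 / 324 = 100.81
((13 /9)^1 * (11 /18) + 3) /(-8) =-629 /1296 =-0.49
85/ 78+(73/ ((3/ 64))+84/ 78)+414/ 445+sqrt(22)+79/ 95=sqrt(22)+26400939/ 16910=1565.95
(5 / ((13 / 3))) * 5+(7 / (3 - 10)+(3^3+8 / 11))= 4647 / 143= 32.50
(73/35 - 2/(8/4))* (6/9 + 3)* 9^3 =101574/35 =2902.11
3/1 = 3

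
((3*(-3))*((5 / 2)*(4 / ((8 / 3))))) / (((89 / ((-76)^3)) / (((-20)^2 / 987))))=1975392000 / 29281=67463.27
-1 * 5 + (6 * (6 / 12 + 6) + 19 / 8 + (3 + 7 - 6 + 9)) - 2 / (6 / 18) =347 / 8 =43.38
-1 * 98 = -98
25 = 25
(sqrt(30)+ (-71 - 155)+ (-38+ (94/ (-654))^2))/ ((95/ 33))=-310497517/ 3386085+ 33*sqrt(30)/ 95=-89.80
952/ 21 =136/ 3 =45.33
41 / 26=1.58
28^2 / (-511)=-112 / 73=-1.53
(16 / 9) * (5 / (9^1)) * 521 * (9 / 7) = 41680 / 63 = 661.59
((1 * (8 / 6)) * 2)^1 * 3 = 8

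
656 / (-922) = -328 / 461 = -0.71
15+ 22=37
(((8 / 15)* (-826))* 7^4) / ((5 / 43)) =-682229744 / 75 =-9096396.59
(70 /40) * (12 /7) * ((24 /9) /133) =8 /133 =0.06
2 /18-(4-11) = 64 /9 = 7.11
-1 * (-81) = 81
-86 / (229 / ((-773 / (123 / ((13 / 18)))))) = 432107 / 253503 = 1.70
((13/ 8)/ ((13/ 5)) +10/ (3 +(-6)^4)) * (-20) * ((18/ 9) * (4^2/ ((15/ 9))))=-105200/ 433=-242.96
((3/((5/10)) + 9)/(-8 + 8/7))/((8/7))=-1.91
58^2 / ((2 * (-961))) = -1682 / 961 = -1.75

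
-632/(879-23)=-79/107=-0.74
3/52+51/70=1431/1820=0.79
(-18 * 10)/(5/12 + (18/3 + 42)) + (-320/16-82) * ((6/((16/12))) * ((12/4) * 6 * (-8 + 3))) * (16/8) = 48000060/581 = 82616.28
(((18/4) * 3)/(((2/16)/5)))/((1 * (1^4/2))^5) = 17280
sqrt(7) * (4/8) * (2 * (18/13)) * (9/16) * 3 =243 * sqrt(7)/104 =6.18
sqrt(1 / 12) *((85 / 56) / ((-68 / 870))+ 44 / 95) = -201697 *sqrt(3) / 63840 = -5.47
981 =981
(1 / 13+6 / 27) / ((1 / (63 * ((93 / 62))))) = 735 / 26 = 28.27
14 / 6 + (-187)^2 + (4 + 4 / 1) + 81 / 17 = 1784189 / 51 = 34984.10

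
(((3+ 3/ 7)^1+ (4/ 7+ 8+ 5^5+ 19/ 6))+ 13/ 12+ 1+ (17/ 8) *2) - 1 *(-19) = 6331/ 2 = 3165.50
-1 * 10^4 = -10000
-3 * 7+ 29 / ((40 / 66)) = 537 / 20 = 26.85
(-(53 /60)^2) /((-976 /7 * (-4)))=-0.00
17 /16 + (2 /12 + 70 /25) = 967 /240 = 4.03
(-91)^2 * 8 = 66248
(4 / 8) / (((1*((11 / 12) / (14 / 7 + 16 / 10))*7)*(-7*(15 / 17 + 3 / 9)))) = -2754 / 83545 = -0.03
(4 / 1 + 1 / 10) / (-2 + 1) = -41 / 10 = -4.10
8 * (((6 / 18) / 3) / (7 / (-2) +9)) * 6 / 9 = 0.11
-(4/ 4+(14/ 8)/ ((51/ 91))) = -841/ 204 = -4.12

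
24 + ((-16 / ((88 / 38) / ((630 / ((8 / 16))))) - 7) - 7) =-95650 / 11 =-8695.45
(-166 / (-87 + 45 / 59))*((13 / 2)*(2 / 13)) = 1.92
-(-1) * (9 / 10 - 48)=-471 / 10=-47.10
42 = 42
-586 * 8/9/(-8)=586/9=65.11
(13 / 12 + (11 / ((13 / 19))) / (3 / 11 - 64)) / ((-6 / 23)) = -2090263 / 656136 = -3.19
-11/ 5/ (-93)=11/ 465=0.02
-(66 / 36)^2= -121 / 36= -3.36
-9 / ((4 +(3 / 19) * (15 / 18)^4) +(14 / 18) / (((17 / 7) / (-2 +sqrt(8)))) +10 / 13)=-124523862182928 / 55478315896873 +18968648864256 * sqrt(2) / 55478315896873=-1.76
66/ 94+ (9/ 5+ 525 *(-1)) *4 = -491643/ 235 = -2092.10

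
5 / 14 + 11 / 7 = 27 / 14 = 1.93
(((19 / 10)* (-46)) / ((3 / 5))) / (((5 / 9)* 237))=-437 / 395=-1.11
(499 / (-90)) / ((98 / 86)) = -21457 / 4410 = -4.87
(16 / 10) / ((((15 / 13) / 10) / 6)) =416 / 5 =83.20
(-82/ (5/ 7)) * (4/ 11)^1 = -2296/ 55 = -41.75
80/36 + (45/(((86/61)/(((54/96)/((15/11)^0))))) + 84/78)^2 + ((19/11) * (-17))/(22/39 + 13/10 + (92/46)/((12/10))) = 33840730715537/95034221568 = 356.09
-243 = -243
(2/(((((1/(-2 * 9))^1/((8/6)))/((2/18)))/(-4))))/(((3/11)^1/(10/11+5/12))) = 2800/27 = 103.70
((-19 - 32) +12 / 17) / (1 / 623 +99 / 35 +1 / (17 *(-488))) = -1299702600 / 73134421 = -17.77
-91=-91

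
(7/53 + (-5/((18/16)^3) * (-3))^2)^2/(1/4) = 483731775894657796/9794377382409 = 49388.72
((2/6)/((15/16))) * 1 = 16/45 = 0.36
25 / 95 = 0.26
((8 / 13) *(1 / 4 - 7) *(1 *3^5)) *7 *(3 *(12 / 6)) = -551124 / 13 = -42394.15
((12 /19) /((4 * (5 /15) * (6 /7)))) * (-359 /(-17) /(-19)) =-7539 /12274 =-0.61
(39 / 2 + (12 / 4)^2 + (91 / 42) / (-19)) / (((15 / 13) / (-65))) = -273442 / 171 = -1599.08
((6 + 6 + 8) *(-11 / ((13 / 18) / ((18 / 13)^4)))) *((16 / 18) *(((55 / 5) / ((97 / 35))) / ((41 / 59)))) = -8393545036800 / 1476632261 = -5684.25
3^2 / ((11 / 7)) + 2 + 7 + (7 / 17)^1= 2831 / 187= 15.14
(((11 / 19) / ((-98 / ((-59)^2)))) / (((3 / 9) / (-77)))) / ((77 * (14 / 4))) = 114873 / 6517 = 17.63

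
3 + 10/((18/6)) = 19/3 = 6.33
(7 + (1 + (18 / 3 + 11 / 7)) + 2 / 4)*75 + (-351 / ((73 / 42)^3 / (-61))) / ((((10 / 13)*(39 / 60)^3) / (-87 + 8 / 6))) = -116991599056425 / 70801094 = -1652398.18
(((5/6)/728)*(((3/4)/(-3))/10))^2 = 1/1221083136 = 0.00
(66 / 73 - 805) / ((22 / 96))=-2817552 / 803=-3508.78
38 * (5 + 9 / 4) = 551 / 2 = 275.50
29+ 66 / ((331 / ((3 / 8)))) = 38495 / 1324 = 29.07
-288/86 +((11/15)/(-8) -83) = -446033/5160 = -86.44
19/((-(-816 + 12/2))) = 19/810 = 0.02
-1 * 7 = -7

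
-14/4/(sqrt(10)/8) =-14*sqrt(10)/5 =-8.85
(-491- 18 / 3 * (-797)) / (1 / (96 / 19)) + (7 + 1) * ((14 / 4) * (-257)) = 275212 / 19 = 14484.84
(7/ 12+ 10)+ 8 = 223/ 12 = 18.58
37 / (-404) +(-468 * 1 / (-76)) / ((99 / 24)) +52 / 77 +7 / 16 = 5943769 / 2364208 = 2.51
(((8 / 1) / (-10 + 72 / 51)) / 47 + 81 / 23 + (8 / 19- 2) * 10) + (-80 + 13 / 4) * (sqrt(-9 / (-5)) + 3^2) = -4216388989 / 5997388- 921 * sqrt(5) / 20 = -806.01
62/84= 31/42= 0.74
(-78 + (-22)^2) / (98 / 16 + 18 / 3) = 3248 / 97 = 33.48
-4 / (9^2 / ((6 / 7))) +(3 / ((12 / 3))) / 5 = 407 / 3780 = 0.11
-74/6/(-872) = 37/2616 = 0.01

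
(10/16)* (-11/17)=-0.40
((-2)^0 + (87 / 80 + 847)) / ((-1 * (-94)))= 67927 / 7520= 9.03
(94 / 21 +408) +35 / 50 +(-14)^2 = 127927 / 210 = 609.18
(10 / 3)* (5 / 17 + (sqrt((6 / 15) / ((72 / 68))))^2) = 1028 / 459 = 2.24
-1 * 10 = -10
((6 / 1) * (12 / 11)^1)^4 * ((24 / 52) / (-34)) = -80621568 / 3235661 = -24.92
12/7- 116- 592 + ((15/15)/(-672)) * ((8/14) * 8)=-103825/147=-706.29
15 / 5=3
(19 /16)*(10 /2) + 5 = 175 /16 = 10.94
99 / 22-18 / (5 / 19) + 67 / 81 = -63.07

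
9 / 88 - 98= -8615 / 88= -97.90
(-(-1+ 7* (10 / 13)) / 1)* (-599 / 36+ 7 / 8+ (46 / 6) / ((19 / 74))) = -19283 / 312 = -61.80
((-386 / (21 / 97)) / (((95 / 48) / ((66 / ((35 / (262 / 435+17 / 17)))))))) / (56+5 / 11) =-101047870528 / 2095797375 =-48.21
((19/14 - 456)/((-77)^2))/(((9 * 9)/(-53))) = 337345/6723486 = 0.05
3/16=0.19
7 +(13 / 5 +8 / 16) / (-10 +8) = 109 / 20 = 5.45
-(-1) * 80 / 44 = 1.82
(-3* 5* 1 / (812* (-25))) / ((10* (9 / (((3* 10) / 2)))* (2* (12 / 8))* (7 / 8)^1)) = 1 / 21315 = 0.00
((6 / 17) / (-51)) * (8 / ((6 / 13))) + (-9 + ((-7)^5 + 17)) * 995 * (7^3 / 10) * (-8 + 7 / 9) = 21539807907631 / 5202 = 4140678182.94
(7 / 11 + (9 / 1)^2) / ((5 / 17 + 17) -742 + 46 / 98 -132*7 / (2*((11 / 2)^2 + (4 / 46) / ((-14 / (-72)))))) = -14787884146 / 133916871715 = -0.11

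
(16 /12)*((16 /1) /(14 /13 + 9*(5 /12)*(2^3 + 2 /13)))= 1664 /2469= 0.67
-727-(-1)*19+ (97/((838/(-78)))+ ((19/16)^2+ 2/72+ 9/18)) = -690331405/965376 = -715.09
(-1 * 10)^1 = -10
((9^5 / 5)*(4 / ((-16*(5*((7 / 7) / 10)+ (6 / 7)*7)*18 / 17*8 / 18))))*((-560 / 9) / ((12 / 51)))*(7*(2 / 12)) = 30970107 / 104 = 297789.49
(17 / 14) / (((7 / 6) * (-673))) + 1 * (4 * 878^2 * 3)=305057299965 / 32977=9250608.00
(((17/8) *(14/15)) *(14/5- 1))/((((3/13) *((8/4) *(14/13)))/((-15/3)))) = -2873/80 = -35.91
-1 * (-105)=105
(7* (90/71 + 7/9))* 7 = 100.22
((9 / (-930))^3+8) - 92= -2502444027 / 29791000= -84.00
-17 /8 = -2.12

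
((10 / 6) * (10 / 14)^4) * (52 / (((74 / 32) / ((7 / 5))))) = 520000 / 38073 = 13.66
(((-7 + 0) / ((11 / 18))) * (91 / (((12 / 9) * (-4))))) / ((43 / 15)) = 257985 / 3784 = 68.18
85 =85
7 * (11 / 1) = 77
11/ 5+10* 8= 411/ 5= 82.20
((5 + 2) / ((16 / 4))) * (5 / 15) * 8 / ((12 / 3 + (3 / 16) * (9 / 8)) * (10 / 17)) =2176 / 1155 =1.88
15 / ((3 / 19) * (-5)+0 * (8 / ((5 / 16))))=-19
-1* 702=-702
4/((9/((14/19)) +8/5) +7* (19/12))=1680/10457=0.16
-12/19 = -0.63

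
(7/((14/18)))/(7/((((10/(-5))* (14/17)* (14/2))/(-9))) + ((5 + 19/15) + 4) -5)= 3780/4507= 0.84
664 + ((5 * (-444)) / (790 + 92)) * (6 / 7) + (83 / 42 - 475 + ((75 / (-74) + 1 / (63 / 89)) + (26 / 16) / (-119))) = 2939058503 / 15533784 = 189.20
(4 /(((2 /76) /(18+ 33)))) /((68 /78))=8892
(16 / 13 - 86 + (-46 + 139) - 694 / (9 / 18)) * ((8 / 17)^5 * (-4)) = 2351038464 / 18458141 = 127.37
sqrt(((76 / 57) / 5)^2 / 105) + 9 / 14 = 4 *sqrt(105) / 1575 + 9 / 14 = 0.67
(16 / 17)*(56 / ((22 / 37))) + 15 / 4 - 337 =-182967 / 748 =-244.61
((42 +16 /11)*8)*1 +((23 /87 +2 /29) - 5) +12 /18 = 3780 /11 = 343.64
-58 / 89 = -0.65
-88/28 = -22/7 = -3.14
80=80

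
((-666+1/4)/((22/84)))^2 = 3127381929/484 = 6461532.91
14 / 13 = 1.08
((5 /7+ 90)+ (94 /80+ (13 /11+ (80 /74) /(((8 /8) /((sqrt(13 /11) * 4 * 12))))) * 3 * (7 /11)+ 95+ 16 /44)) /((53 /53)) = 40320 * sqrt(143) /4477+ 6420569 /33880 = 297.21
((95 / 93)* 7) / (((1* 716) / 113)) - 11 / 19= 695287 / 1265172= 0.55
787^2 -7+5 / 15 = 1858087 / 3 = 619362.33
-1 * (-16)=16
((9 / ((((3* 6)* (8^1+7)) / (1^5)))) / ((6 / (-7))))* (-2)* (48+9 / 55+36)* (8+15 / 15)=32403 / 550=58.91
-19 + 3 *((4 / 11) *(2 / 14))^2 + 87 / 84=-425849 / 23716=-17.96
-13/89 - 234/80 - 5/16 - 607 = -4345931/7120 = -610.38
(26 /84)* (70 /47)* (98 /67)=6370 /9447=0.67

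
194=194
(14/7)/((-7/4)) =-8/7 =-1.14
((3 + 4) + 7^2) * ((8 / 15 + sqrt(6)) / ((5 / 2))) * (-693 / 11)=-7056 * sqrt(6) / 5-18816 / 25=-4209.36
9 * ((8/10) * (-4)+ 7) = 171/5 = 34.20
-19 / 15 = -1.27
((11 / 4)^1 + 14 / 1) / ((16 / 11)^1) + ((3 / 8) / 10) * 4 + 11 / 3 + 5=19519 / 960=20.33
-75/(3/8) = -200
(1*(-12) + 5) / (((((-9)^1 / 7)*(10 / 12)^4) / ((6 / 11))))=42336 / 6875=6.16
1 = 1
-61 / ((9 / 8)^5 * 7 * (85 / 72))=-15990784 / 3903795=-4.10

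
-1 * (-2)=2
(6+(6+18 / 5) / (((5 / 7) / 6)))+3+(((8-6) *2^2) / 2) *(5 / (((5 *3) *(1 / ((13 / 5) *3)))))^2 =2917 / 25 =116.68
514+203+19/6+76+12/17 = 81281/102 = 796.87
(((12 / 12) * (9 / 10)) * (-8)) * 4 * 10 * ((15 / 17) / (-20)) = 216 / 17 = 12.71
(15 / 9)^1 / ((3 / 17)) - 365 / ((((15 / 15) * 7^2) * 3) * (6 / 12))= 1975 / 441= 4.48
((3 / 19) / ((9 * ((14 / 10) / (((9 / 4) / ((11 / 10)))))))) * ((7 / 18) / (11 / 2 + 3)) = 25 / 21318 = 0.00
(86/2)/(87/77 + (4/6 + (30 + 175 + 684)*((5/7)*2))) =9933/293785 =0.03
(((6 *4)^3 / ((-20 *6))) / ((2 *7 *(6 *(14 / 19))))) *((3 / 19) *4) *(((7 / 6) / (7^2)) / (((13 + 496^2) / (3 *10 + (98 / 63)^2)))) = -42016 / 11392372845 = -0.00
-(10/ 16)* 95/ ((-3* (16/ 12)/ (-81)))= -38475/ 32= -1202.34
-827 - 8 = -835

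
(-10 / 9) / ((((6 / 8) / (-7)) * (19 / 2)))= 560 / 513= 1.09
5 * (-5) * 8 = -200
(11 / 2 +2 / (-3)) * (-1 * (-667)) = 19343 / 6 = 3223.83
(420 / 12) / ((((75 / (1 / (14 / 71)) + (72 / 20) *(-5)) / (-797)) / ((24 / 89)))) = 3961090 / 1691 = 2342.45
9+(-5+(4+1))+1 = 10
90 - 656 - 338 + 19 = -885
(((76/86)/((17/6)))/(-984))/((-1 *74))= 0.00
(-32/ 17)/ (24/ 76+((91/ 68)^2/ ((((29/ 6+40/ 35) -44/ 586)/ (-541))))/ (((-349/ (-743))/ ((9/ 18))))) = 4191294470656/ 388439995783857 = 0.01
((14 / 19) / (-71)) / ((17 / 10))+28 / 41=636384 / 940253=0.68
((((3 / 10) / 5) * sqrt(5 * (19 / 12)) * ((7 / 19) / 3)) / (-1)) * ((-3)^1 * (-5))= -7 * sqrt(285) / 380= -0.31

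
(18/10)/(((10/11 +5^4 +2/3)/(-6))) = -1782/103385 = -0.02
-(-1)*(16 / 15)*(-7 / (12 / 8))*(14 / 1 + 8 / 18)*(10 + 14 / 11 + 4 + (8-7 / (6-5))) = -1170.03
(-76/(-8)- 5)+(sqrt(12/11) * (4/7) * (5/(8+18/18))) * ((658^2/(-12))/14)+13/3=53/6- 44180 * sqrt(33)/297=-845.69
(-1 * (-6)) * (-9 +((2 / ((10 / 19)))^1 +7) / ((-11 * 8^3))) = -380241 / 7040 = -54.01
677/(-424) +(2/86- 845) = -15434727/18232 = -846.57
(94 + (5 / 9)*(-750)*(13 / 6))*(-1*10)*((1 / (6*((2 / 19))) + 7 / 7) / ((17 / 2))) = 1128245 / 459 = 2458.05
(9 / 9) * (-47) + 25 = -22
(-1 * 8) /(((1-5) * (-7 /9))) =-18 /7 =-2.57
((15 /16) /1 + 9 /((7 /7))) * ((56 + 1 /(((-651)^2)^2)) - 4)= 494997684628409 /957905533872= 516.75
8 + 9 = 17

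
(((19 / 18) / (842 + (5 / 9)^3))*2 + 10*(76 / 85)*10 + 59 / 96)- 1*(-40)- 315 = -185332759363 / 1001954976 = -184.97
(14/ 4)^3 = 343/ 8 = 42.88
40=40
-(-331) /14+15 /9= 1063 /42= 25.31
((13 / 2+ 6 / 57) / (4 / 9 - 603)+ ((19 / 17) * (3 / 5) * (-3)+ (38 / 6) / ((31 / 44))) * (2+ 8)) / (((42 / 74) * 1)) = 2909976481 / 23674266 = 122.92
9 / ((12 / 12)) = 9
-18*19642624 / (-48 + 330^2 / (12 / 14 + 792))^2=-13445376128 / 303601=-44286.34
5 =5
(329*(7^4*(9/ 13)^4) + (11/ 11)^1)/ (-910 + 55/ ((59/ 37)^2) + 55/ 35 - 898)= -12628813577191/ 124212303098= -101.67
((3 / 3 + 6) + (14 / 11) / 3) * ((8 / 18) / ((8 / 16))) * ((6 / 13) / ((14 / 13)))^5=360 / 3773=0.10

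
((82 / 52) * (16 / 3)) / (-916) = -82 / 8931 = -0.01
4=4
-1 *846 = -846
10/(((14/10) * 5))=10/7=1.43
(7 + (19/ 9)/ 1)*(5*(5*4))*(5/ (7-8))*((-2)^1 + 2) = 0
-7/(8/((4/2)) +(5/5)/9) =-63/37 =-1.70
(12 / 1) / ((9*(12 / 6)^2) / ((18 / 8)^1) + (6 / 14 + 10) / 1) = 84 / 185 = 0.45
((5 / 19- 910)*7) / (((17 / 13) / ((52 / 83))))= -81792620 / 26809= -3050.94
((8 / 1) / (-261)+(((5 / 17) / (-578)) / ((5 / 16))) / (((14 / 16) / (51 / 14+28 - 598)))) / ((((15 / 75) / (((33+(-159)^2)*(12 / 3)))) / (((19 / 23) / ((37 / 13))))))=2680142813416640 / 17823445269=150371.76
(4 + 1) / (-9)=-5 / 9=-0.56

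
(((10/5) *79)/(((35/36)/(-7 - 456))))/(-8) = 329193/35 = 9405.51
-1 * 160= -160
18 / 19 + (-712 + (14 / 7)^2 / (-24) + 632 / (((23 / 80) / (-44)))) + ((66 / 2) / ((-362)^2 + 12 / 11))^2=-265425849699991984057 / 2724140951318976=-97434.70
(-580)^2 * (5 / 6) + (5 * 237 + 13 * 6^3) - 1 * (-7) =853000 / 3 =284333.33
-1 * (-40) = 40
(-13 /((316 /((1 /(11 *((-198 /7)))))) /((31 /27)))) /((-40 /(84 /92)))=-19747 /5698693440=-0.00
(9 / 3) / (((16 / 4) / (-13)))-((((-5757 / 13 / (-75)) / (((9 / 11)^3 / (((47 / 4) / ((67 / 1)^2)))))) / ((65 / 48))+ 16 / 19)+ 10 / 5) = -22089334651307 / 1751322748500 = -12.61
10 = 10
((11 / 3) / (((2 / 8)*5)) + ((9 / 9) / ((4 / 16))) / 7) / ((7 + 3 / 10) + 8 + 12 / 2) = 736 / 4473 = 0.16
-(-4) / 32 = 1 / 8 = 0.12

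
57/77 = 0.74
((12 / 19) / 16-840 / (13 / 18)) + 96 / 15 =-5713789 / 4940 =-1156.64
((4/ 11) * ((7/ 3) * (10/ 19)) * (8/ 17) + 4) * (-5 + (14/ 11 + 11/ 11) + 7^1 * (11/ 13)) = 1577564/ 117249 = 13.45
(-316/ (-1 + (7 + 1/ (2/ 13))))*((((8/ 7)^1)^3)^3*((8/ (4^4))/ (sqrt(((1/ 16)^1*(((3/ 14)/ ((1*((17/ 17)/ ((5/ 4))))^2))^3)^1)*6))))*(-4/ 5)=5428838662144*sqrt(7)/ 810675140625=17.72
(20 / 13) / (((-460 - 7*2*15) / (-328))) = 656 / 871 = 0.75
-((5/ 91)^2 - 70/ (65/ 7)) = 62401/ 8281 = 7.54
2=2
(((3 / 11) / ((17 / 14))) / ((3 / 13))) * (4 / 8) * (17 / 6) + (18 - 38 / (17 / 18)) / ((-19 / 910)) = 22732073 / 21318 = 1066.33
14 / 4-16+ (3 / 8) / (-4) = -403 / 32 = -12.59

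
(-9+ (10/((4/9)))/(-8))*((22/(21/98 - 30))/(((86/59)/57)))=16313913/47816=341.18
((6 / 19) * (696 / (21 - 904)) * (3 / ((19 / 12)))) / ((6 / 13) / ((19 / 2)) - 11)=1954368 / 45381785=0.04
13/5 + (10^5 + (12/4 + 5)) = 500053/5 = 100010.60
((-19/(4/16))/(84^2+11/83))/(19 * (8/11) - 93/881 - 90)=61130828/432978284359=0.00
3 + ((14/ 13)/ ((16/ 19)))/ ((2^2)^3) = 20101/ 6656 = 3.02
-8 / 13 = -0.62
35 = 35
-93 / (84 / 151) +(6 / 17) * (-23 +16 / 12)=-83217 / 476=-174.83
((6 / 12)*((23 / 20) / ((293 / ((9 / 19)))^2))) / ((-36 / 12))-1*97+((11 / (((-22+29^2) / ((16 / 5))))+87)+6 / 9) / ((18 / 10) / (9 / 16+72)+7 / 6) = -12164272502092181 / 520162391035560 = -23.39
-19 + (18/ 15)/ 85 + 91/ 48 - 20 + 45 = 161363/ 20400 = 7.91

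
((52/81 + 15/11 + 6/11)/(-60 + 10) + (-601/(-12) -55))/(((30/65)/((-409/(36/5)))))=2353415857/3849120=611.42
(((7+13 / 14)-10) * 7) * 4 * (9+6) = -870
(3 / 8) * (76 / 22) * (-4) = -57 / 11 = -5.18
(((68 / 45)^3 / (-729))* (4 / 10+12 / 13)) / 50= -0.00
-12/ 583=-0.02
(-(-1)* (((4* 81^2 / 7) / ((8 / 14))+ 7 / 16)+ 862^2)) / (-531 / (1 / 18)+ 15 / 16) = -11993687 / 152913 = -78.43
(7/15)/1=0.47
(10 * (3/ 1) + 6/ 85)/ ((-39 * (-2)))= 426/ 1105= 0.39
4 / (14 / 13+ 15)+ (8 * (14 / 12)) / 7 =1.58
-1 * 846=-846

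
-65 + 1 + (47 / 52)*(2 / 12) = -19921 / 312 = -63.85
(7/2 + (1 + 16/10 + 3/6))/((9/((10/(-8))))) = -11/12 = -0.92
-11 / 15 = -0.73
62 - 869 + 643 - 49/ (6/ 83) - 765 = -9641/ 6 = -1606.83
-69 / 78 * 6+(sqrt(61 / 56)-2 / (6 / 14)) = -389 / 39+sqrt(854) / 28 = -8.93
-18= -18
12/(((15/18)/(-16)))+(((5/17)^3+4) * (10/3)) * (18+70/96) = 36984203/1768680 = 20.91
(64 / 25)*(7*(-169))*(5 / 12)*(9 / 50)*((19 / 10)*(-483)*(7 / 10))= 455968422 / 3125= 145909.90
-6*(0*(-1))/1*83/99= 0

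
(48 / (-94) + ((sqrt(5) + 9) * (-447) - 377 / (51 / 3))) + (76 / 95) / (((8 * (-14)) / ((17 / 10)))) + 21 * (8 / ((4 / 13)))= -3914763583 / 1118600 - 447 * sqrt(5)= -4499.22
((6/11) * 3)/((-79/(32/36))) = -0.02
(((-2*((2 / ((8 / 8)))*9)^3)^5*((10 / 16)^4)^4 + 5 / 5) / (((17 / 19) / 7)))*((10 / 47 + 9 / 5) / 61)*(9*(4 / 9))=-1976380192404521763661089601621 / 16354094612480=-120849257585701077.51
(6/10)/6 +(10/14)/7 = 99/490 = 0.20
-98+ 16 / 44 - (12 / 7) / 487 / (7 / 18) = -97.65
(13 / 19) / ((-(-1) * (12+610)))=13 / 11818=0.00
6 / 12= 1 / 2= 0.50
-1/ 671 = -0.00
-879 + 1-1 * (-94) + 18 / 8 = -3127 / 4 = -781.75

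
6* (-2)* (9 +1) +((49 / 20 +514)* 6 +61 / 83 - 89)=2399061 / 830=2890.43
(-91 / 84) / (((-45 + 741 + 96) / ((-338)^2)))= -371293 / 2376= -156.27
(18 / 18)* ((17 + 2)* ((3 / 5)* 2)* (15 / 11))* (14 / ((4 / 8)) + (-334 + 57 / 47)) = -4899150 / 517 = -9476.11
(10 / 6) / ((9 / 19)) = 95 / 27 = 3.52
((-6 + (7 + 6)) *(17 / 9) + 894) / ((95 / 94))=153502 / 171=897.67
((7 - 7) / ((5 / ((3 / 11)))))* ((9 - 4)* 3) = 0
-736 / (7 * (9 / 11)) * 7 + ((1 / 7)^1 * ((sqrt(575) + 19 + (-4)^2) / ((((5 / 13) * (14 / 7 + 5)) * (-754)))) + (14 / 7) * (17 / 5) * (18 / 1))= -14198677 / 18270-sqrt(23) / 2842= -777.16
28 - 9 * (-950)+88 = 8666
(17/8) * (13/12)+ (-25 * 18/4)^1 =-10579/96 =-110.20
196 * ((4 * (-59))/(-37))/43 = 46256/1591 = 29.07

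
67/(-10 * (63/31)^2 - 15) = -64387/54105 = -1.19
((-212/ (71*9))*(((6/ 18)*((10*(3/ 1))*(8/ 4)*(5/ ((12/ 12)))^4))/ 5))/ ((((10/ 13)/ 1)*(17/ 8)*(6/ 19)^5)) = -426508052750/ 2639709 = -161573.89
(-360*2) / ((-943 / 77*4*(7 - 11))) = -3465 / 943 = -3.67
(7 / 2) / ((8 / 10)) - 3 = 11 / 8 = 1.38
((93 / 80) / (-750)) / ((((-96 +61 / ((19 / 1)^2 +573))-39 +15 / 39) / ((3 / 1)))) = 188201 / 5445690000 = 0.00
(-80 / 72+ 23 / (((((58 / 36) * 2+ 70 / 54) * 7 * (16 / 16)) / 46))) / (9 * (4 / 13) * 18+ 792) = 1615601 / 42057792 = 0.04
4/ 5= 0.80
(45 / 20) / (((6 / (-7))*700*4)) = -3 / 3200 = -0.00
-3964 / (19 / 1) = -208.63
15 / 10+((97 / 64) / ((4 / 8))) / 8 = 481 / 256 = 1.88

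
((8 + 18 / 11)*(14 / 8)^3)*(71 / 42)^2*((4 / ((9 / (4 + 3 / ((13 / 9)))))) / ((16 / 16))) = 147746669 / 370656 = 398.61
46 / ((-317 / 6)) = -276 / 317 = -0.87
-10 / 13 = -0.77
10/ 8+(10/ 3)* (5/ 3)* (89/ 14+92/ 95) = 200845/ 4788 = 41.95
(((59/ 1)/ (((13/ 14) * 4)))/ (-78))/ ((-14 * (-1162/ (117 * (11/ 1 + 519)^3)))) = -3293903625/ 15106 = -218052.67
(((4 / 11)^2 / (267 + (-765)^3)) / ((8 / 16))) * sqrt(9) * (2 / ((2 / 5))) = -80 / 9028553303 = -0.00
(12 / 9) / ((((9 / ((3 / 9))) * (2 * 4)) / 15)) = 5 / 54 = 0.09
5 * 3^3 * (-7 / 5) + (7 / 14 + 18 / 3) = -365 / 2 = -182.50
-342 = -342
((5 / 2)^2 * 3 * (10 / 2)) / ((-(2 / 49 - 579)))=18375 / 113476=0.16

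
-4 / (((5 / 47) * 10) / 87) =-327.12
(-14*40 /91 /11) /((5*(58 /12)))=-0.02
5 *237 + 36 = 1221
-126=-126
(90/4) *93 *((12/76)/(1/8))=50220/19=2643.16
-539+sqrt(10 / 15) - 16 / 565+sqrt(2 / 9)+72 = -263871 / 565+sqrt(2) / 3+sqrt(6) / 3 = -465.74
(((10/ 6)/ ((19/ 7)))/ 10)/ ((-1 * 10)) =-7/ 1140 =-0.01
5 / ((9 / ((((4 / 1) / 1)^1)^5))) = 5120 / 9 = 568.89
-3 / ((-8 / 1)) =3 / 8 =0.38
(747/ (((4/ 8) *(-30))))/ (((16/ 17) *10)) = -4233/ 800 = -5.29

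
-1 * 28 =-28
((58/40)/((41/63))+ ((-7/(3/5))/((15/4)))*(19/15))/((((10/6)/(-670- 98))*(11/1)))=2426816/33825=71.75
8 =8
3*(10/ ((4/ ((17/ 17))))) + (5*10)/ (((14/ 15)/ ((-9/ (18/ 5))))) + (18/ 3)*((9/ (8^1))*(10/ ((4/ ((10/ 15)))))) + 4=-3113/ 28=-111.18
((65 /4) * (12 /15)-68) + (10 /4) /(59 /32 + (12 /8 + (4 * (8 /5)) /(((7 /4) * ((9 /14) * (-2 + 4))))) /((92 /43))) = -303245 /5579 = -54.35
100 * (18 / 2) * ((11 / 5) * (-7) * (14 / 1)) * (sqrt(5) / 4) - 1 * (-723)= 723 - 48510 * sqrt(5)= -107748.66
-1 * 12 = -12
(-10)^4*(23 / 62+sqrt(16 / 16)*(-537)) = -166355000 / 31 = -5366290.32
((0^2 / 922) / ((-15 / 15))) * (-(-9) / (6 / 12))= 0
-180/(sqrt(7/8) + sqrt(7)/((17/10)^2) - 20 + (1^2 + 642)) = -208080/(400 * sqrt(7) + 289 * sqrt(14) + 720188) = -0.29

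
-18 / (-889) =18 / 889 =0.02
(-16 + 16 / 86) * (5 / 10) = -340 / 43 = -7.91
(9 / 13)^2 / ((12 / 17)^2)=2601 / 2704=0.96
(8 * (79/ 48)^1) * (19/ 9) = 1501/ 54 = 27.80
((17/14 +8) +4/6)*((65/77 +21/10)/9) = 3.23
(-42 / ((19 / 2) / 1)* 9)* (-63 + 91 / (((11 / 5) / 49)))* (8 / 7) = -18664128 / 209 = -89302.05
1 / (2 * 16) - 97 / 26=-1539 / 416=-3.70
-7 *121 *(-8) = 6776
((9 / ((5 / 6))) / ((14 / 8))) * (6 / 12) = 108 / 35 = 3.09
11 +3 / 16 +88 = 99.19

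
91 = 91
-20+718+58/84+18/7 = 29453/42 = 701.26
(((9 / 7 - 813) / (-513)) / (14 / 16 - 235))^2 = 229583104 / 5026478804361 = 0.00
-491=-491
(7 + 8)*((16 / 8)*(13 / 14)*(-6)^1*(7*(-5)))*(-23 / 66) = -22425 / 11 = -2038.64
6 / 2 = 3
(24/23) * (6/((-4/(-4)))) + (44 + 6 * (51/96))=19669/368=53.45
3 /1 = 3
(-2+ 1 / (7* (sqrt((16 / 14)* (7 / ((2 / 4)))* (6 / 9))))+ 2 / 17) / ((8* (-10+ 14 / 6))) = 12 / 391- 3* sqrt(6) / 10304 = 0.03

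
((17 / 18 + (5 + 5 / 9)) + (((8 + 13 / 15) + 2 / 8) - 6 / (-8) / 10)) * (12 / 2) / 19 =4.96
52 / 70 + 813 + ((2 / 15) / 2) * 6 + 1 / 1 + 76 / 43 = 245890 / 301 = 816.91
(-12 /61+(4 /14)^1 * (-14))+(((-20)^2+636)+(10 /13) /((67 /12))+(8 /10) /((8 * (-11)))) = 6031033469 /5844410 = 1031.93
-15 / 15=-1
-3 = -3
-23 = -23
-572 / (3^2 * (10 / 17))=-4862 / 45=-108.04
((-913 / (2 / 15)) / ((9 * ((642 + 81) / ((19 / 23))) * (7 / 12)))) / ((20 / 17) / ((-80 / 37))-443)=0.00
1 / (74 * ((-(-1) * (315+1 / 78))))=39 / 909127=0.00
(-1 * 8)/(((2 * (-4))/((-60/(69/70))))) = -1400/23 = -60.87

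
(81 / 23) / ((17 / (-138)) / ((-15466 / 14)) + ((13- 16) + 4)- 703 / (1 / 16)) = -3758238 / 12002280919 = -0.00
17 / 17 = 1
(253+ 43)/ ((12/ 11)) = 814/ 3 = 271.33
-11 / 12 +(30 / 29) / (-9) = -1.03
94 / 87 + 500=43594 / 87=501.08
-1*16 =-16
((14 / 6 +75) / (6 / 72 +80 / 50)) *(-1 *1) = -4640 / 101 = -45.94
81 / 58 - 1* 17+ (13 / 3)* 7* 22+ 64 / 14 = 799375 / 1218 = 656.30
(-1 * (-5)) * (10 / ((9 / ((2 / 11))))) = 100 / 99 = 1.01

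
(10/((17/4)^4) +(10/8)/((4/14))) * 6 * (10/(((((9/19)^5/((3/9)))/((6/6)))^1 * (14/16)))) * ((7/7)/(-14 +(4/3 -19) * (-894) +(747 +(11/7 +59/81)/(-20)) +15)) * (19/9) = 3462241639697875/6424565965302141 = 0.54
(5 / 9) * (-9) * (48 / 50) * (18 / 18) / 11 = -24 / 55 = -0.44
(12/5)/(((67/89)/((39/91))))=1.37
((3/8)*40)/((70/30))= 45/7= 6.43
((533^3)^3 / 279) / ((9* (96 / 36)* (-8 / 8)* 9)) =-57608547690367160485.31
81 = 81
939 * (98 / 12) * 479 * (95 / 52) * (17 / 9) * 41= 486443398945 / 936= 519704486.05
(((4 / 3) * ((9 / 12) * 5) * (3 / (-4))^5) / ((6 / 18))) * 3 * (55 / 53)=-601425 / 54272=-11.08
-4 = -4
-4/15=-0.27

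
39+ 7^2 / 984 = 38425 / 984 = 39.05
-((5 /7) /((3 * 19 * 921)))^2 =-25 /135040815441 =-0.00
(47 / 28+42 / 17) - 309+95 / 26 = -1863807 / 6188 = -301.20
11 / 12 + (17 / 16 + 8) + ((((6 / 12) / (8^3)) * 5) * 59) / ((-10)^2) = 613297 / 61440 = 9.98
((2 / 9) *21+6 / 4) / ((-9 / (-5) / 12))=370 / 9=41.11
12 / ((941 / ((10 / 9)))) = 40 / 2823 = 0.01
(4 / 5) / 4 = 1 / 5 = 0.20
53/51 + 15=818/51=16.04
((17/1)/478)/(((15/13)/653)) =144313/7170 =20.13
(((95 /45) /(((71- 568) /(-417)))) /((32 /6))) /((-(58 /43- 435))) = 113563 /148280944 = 0.00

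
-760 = -760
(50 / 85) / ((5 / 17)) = 2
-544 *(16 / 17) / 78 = -256 / 39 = -6.56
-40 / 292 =-10 / 73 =-0.14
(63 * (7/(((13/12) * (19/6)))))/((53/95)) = 158760/689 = 230.42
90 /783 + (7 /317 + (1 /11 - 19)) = -5694863 /303369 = -18.77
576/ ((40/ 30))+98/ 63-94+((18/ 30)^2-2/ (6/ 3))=76256/ 225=338.92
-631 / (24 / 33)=-6941 / 8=-867.62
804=804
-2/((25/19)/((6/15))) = -76/125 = -0.61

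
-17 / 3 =-5.67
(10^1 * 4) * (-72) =-2880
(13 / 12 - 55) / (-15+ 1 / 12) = 647 / 179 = 3.61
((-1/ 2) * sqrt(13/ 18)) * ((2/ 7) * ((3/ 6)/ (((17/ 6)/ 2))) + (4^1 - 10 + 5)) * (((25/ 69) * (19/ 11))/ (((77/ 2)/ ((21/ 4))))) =50825 * sqrt(26)/ 7948248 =0.03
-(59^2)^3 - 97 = -42180533738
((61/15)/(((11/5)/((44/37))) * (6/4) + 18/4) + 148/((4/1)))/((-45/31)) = -1016459/39285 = -25.87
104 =104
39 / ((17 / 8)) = 312 / 17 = 18.35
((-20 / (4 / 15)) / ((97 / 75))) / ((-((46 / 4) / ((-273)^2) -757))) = -838451250 / 10945177651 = -0.08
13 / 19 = 0.68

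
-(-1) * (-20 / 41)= -20 / 41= -0.49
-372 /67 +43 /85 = -28739 /5695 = -5.05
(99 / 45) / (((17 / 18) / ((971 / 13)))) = 192258 / 1105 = 173.99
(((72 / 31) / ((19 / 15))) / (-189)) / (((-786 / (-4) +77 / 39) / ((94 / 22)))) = -146640 / 702109793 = -0.00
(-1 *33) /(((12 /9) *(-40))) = 99 /160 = 0.62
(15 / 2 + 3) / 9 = 1.17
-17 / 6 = -2.83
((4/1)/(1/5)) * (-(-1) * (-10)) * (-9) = 1800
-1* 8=-8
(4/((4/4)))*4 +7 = 23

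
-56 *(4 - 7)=168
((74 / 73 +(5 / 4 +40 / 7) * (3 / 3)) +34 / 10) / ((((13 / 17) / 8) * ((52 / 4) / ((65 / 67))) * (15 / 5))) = 1317874 / 445081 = 2.96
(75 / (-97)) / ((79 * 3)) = -0.00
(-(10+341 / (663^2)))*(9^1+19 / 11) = -107.28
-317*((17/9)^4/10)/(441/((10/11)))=-26476157/31827411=-0.83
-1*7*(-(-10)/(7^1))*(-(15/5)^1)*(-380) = -11400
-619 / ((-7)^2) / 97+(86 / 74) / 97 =-20796 / 175861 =-0.12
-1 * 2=-2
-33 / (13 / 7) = -231 / 13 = -17.77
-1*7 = -7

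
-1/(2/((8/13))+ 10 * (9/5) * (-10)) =4/707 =0.01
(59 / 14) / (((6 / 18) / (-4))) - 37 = -87.57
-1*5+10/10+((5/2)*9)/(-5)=-8.50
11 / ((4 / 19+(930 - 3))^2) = 3971 / 310358689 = 0.00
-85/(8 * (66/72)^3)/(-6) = 3060/1331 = 2.30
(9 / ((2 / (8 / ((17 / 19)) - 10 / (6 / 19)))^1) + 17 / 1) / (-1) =2899 / 34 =85.26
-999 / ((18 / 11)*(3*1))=-407 / 2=-203.50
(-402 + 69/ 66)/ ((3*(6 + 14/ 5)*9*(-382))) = 44105/ 9983952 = 0.00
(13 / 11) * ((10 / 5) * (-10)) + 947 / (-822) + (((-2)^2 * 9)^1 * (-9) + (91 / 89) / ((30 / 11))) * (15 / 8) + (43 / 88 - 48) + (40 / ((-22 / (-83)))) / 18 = -1177632533 / 1755792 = -670.71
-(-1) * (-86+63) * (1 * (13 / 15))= -299 / 15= -19.93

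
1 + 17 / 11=28 / 11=2.55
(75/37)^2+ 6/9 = 19613/4107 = 4.78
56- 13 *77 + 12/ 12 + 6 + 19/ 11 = -10299/ 11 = -936.27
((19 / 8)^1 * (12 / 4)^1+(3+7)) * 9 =1233 / 8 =154.12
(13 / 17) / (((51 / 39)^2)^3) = 62748517 / 410338673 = 0.15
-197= -197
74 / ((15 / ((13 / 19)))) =962 / 285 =3.38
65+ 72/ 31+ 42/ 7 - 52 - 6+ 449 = 14394/ 31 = 464.32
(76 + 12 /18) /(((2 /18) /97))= 66930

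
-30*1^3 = -30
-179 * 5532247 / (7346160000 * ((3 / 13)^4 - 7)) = 158006506567 / 8201679840000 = 0.02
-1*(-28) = 28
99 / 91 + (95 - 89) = 7.09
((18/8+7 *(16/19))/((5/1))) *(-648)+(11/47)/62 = -292209047/276830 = -1055.55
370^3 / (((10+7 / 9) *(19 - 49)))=-15195900 / 97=-156658.76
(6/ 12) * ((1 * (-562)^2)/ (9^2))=157922/ 81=1949.65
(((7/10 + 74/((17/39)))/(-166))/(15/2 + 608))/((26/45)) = -260811/90320932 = -0.00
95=95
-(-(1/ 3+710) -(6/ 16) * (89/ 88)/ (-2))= 2999647/ 4224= 710.14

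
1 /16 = 0.06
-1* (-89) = 89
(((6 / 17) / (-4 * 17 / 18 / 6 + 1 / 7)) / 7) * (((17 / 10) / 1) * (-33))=2673 / 460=5.81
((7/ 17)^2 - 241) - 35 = -79715/ 289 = -275.83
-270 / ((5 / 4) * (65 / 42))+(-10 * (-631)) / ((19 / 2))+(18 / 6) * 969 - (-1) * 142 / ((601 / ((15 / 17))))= 3431.85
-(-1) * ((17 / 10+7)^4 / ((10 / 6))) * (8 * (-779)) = -21421787.43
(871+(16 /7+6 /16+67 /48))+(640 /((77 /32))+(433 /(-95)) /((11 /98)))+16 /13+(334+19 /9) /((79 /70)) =1513952647351 /1081800720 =1399.47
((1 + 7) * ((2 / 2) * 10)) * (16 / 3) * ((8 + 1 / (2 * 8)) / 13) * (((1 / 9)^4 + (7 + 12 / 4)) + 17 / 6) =289649720 / 85293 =3395.94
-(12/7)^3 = -1728/343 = -5.04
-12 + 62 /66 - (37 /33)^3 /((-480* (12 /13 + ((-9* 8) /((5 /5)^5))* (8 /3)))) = -11.06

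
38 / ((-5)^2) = 1.52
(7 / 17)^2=49 / 289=0.17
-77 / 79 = -0.97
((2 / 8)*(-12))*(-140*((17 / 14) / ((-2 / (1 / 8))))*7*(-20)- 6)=8961 / 2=4480.50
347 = 347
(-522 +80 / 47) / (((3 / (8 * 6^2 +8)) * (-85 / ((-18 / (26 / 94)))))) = -43430304 / 1105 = -39303.44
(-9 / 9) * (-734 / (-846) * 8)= -2936 / 423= -6.94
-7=-7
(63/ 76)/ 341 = 63/ 25916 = 0.00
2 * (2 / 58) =2 / 29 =0.07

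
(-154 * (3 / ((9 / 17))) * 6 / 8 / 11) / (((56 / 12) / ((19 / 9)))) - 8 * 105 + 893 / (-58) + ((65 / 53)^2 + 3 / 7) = -6024201139 / 6842724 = -880.38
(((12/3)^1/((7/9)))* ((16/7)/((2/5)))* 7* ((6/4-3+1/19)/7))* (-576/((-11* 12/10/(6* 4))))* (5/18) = -12373.79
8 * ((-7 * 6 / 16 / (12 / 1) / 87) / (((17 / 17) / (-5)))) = 35 / 348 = 0.10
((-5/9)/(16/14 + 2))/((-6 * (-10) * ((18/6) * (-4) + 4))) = 7/19008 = 0.00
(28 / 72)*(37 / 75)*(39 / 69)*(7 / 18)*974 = 11478103 / 279450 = 41.07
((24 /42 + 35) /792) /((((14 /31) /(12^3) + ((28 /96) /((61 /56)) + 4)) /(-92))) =-519828336 /536936015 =-0.97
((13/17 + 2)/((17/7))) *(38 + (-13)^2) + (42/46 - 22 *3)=1133736/6647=170.56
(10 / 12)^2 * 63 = 175 / 4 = 43.75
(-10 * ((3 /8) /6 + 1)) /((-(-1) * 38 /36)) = -765 /76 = -10.07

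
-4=-4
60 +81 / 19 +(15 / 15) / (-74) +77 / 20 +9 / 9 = 971541 / 14060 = 69.10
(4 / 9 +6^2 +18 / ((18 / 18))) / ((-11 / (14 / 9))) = -6860 / 891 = -7.70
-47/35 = -1.34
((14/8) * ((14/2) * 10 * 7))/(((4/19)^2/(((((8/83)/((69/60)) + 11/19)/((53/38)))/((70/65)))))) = 27639681615/3237664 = 8536.92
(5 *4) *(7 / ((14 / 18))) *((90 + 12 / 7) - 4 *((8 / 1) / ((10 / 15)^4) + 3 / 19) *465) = -1808235360 / 133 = -13595754.59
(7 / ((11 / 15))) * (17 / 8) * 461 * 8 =822885 / 11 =74807.73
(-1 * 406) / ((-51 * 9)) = 0.88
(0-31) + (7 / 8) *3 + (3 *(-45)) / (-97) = -20939 / 776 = -26.98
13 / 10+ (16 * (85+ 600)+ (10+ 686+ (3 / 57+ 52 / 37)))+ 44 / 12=11662.42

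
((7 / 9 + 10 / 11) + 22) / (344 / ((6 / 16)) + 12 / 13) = 4355 / 168828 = 0.03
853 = 853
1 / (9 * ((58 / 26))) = 13 / 261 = 0.05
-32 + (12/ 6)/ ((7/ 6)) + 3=-191/ 7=-27.29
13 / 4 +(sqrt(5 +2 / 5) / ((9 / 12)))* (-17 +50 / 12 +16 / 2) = 13 / 4-58* sqrt(15) / 15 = -11.73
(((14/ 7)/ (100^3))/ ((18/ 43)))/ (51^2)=43/ 23409000000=0.00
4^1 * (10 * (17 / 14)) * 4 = 1360 / 7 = 194.29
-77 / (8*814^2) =-7 / 481888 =-0.00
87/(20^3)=0.01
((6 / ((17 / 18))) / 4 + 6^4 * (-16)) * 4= -82937.65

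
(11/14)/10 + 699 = 97871/140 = 699.08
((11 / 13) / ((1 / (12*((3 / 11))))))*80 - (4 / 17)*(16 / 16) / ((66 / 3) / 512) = 525248 / 2431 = 216.06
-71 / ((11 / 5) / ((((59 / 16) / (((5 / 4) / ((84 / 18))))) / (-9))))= 29323 / 594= 49.37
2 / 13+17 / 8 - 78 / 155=28623 / 16120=1.78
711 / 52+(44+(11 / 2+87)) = 7809 / 52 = 150.17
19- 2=17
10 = 10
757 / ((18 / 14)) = 5299 / 9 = 588.78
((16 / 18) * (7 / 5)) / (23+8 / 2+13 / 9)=7 / 160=0.04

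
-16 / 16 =-1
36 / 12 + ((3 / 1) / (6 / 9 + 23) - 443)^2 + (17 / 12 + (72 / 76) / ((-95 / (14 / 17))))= 364076552537441 / 1856197020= 196141.11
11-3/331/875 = 3185872/289625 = 11.00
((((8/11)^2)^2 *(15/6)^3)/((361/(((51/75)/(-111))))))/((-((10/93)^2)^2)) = 13564676448/24444979625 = 0.55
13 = 13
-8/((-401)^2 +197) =-4/80499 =-0.00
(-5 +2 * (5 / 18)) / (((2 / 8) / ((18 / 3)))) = -320 / 3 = -106.67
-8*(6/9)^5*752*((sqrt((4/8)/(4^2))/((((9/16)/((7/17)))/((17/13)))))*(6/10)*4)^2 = -1207435264/9240075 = -130.67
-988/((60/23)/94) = -35600.93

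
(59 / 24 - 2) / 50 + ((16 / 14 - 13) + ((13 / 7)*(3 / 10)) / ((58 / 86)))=-383561 / 34800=-11.02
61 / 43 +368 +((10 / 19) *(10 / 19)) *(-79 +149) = 6035485 / 15523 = 388.81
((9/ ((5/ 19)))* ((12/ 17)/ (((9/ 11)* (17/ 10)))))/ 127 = 5016/ 36703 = 0.14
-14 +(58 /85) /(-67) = -79788 /5695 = -14.01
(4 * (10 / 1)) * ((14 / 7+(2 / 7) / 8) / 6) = 95 / 7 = 13.57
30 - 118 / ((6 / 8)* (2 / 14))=-3214 / 3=-1071.33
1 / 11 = 0.09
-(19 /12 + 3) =-55 /12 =-4.58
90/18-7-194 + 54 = -142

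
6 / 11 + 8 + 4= 138 / 11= 12.55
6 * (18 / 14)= 54 / 7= 7.71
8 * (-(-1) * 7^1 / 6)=28 / 3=9.33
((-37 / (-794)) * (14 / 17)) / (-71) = -259 / 479179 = -0.00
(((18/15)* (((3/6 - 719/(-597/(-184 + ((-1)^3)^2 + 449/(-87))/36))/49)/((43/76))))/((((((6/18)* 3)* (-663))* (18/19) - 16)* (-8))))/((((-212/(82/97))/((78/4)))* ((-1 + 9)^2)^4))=163048894593273/513397264013347929456640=0.00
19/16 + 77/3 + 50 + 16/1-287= -9319/48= -194.15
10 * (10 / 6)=50 / 3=16.67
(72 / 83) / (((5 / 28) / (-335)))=-135072 / 83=-1627.37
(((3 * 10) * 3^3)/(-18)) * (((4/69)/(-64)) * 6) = 45/184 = 0.24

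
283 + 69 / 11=3182 / 11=289.27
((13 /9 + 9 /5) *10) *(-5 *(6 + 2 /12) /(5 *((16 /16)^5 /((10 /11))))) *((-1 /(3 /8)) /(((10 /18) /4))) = 345728 /99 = 3492.20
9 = 9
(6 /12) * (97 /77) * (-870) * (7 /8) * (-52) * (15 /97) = 84825 /22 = 3855.68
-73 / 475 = -0.15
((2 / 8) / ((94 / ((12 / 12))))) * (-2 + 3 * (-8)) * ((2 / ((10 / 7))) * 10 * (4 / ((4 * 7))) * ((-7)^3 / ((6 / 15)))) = 22295 / 188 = 118.59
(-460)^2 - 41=211559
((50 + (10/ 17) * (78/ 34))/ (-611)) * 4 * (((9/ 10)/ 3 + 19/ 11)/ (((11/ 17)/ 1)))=-1323728/ 1256827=-1.05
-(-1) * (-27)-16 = -43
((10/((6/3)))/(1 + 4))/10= 0.10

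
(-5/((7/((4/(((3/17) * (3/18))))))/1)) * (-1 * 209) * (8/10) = 113696/7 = 16242.29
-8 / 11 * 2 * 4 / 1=-64 / 11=-5.82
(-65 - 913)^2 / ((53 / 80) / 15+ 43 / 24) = 1147780800 / 2203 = 521008.08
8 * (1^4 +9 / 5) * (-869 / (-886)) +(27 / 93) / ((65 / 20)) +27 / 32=654224039 / 28564640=22.90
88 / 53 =1.66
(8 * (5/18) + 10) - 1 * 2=92/9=10.22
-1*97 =-97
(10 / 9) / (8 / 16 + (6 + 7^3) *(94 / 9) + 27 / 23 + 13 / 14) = 1610 / 5285537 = 0.00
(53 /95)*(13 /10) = 689 /950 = 0.73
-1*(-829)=829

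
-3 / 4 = -0.75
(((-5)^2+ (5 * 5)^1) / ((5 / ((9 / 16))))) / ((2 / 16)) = 45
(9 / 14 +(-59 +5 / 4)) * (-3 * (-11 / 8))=-52767 / 224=-235.57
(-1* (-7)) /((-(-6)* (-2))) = -7 /12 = -0.58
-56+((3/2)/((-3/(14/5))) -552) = -3047/5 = -609.40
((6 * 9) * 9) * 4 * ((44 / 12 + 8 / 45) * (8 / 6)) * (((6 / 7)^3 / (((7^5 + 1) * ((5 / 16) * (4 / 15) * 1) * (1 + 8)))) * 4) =7174656 / 3603215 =1.99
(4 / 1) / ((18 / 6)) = 4 / 3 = 1.33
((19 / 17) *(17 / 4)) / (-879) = -19 / 3516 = -0.01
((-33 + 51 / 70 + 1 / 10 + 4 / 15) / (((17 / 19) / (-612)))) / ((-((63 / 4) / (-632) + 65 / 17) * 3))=-2188337920 / 1142743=-1914.99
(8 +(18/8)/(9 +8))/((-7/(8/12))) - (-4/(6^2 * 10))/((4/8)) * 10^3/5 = 1123/306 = 3.67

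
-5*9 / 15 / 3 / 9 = -1 / 9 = -0.11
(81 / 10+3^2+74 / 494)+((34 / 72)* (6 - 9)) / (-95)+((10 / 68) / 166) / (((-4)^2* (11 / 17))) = 3737665229 / 216490560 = 17.26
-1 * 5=-5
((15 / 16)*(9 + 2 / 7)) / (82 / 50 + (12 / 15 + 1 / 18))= 3.49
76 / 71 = 1.07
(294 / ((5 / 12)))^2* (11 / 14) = 9779616 / 25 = 391184.64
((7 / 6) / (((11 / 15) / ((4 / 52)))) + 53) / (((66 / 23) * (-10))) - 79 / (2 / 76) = -3003.85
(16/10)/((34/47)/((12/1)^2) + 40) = 27072/676885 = 0.04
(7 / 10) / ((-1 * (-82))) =7 / 820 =0.01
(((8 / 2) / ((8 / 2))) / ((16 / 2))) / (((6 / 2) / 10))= 5 / 12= 0.42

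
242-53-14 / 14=188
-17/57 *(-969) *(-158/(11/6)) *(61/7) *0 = 0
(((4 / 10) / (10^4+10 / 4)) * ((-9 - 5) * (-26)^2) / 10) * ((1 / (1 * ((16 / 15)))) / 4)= -3549 / 400100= -0.01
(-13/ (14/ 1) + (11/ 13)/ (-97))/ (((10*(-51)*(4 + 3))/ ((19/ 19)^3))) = 0.00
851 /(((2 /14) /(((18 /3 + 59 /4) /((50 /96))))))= 237326.88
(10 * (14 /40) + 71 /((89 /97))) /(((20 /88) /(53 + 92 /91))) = 155674761 /8099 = 19221.48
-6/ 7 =-0.86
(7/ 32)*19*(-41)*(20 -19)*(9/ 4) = -49077/ 128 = -383.41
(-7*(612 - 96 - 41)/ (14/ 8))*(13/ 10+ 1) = -4370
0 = 0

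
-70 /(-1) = 70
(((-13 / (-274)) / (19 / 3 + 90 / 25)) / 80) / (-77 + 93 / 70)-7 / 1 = -12110299397 / 1730042576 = -7.00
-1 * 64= -64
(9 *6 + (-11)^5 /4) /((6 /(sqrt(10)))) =-21191.87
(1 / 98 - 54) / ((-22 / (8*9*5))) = 43290 / 49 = 883.47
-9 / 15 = -3 / 5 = -0.60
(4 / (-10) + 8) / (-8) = -19 / 20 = -0.95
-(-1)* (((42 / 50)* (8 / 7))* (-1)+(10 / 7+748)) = 748.47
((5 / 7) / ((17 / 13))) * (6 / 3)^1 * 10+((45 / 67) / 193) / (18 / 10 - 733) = 61458430025 / 5625812584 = 10.92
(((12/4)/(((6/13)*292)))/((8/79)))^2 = 1054729/21827584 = 0.05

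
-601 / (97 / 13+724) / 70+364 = 242281507 / 665630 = 363.99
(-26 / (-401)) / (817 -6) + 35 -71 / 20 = 204558239 / 6504220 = 31.45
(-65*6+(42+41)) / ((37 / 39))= -11973 / 37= -323.59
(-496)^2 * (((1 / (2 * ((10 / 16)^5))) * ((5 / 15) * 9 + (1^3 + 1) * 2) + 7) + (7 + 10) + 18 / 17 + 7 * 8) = 1539062811136 / 53125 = 28970594.09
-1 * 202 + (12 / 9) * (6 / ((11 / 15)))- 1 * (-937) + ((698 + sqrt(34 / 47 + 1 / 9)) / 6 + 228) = sqrt(16591) / 846 + 35978 / 33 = 1090.39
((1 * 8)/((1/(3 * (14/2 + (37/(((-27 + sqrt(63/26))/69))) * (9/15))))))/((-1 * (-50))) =-6287244/262375- 30636 * sqrt(182)/262375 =-25.54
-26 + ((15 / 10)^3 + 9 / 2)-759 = -6217 / 8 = -777.12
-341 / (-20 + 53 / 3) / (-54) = -341 / 126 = -2.71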